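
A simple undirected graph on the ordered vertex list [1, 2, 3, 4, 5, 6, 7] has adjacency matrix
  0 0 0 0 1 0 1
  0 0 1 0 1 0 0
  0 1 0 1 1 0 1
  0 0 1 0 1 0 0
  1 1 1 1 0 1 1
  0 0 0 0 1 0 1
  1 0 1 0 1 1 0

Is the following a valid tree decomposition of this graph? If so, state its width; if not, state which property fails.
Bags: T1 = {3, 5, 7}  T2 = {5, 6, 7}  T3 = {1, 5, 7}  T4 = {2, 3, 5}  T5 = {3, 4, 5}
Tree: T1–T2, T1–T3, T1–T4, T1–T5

Yes; width 2.

Vertex coverage: the bags together contain {1, 2, 3, 4, 5, 6, 7}, the full vertex set. Edge coverage: each edge of G has both endpoints in at least one bag. Running intersection: for every vertex, the bags containing it form a connected subtree. All three properties hold, so this is a valid tree decomposition of width max|bag| − 1 = 2, and hence tw(G) ≤ 2.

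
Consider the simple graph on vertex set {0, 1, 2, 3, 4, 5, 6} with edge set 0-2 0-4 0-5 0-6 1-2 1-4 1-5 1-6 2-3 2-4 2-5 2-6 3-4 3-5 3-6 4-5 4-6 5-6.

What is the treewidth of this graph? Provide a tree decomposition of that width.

Treewidth 4.
One optimal decomposition is:
Bags: B1 = {2, 3, 4, 5, 6}  B2 = {1, 2, 4, 5, 6}  B3 = {0, 2, 4, 5, 6}
Tree: B1–B2, B1–B3

The largest bag has 5 vertices, giving width 4; this decomposition certifies tw(G) ≤ 4. For the lower bound, the 5 vertices {0, 2, 4, 5, 6} are pairwise adjacent, and any tree decomposition puts a clique entirely inside one bag — forcing width ≥ 4. Combining the bounds, tw(G) = 4.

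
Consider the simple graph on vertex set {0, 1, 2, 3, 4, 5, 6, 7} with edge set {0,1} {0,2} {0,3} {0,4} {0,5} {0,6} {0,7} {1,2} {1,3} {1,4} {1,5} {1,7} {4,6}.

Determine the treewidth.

A width-2 tree decomposition is:
Bags: B1 = {0, 1, 4}  B2 = {0, 1, 2}  B3 = {0, 1, 5}  B4 = {0, 1, 7}  B5 = {0, 4, 6}  B6 = {0, 1, 3}
Tree: B1–B2, B2–B3, B2–B4, B1–B5, B3–B6
Every bag has size at most 3, so the width is 3 − 1 = 2 and tw(G) ≤ 2. For the lower bound, the 3 vertices {0, 1, 2} are pairwise adjacent, and any tree decomposition puts a clique entirely inside one bag — forcing width ≥ 2. Therefore the treewidth is 2.

2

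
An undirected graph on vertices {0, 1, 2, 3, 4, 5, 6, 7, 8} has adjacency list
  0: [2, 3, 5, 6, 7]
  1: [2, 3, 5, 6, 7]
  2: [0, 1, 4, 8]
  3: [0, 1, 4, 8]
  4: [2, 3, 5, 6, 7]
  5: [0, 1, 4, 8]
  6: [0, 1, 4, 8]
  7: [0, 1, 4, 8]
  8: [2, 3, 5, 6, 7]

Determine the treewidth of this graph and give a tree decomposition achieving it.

Every bag has size at most 5, so the width is 5 − 1 = 4 and tw(G) ≤ 4. For the lower bound: the 5 vertex sets {3,4}, {6,8}, {0,5}, {1}, {2} are disjoint, each induces a connected subgraph, and every pair is joined by at least one edge of G. Contracting each set to a single vertex therefore yields K_{5} as a minor, and since treewidth is minor-monotone, tw(G) ≥ tw(K_{5}) = 4. Therefore the treewidth is 4.

Treewidth 4.
Bags: B1 = {0, 1, 3, 4, 8}  B2 = {0, 1, 4, 6, 8}  B3 = {0, 1, 4, 5, 8}  B4 = {0, 1, 2, 4, 8}  B5 = {0, 1, 4, 7, 8}
Tree: B1–B2, B2–B3, B3–B4, B4–B5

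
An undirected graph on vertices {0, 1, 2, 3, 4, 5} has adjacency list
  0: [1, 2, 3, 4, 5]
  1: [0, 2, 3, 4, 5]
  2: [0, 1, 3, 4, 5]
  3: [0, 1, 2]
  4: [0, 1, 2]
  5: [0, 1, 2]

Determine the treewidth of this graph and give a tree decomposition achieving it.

Treewidth 3.
One such decomposition:
Bags: B1 = {0, 1, 2, 4}  B2 = {0, 1, 2, 5}  B3 = {0, 1, 2, 3}
Tree: B1–B2, B2–B3

The largest bag has 4 vertices, giving width 3; this decomposition certifies tw(G) ≤ 3. For the lower bound, the 4 vertices {0, 1, 2, 3} are pairwise adjacent, and any tree decomposition puts a clique entirely inside one bag — forcing width ≥ 3. Hence tw(G) = 3 exactly.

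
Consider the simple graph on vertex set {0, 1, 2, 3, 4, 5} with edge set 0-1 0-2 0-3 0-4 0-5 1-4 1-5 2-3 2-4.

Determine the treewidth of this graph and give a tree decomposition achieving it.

The largest bag has 3 vertices, giving width 2; this decomposition certifies tw(G) ≤ 2. Conversely, {0, 1, 4} is a clique of size 3, and the vertices of any clique must share a bag in every tree decomposition; so some bag has ≥ 3 vertices and tw(G) ≥ 2. The upper and lower bounds meet at 2, so that is the treewidth.

Treewidth 2.
One optimal decomposition is:
Bags: B1 = {0, 1, 4}  B2 = {0, 2, 4}  B3 = {0, 2, 3}  B4 = {0, 1, 5}
Tree: B1–B2, B2–B3, B1–B4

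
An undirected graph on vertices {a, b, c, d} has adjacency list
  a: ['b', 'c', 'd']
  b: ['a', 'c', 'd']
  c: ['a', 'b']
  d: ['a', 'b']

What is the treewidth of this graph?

A width-2 tree decomposition is:
Bags: B1 = {a, b, c}  B2 = {a, b, d}
Tree: B1–B2
Each bag holds 3 vertices, so the decomposition has width 2, which upper-bounds the treewidth. On the other hand G contains the 3-clique {a, b, d}. A clique must lie in a single bag of any decomposition, so no decomposition can have width below 2. Hence tw(G) = 2 exactly.

2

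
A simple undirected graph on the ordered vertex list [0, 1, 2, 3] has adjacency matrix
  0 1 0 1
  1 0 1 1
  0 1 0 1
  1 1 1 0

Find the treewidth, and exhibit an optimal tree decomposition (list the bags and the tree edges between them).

Treewidth 2.
One optimal decomposition is:
Bags: B1 = {1, 2, 3}  B2 = {0, 1, 3}
Tree: B1–B2

Every bag has size at most 3, so the width is 3 − 1 = 2 and tw(G) ≤ 2. Conversely, {0, 1, 3} is a clique of size 3, and the vertices of any clique must share a bag in every tree decomposition; so some bag has ≥ 3 vertices and tw(G) ≥ 2. The upper and lower bounds meet at 2, so that is the treewidth.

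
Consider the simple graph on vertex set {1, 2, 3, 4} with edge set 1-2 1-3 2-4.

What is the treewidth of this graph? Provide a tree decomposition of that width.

The largest bag has 2 vertices, giving width 1; this decomposition certifies tw(G) ≤ 1. Any graph with an edge has treewidth ≥ 1, and G has the edge 2–1. Combining the bounds, tw(G) = 1.

Treewidth 1.
Bags: B1 = {1, 2}  B2 = {2, 4}  B3 = {1, 3}
Tree: B1–B2, B1–B3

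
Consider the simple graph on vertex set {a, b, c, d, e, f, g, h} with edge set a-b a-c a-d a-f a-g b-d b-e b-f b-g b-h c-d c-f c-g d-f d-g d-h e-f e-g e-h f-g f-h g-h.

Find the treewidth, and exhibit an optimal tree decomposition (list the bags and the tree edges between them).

Treewidth 4.
One optimal decomposition is:
Bags: B1 = {b, d, f, g, h}  B2 = {a, b, d, f, g}  B3 = {a, c, d, f, g}  B4 = {b, e, f, g, h}
Tree: B1–B2, B2–B3, B1–B4

Each bag holds 5 vertices, so the decomposition has width 4, which upper-bounds the treewidth. Conversely, {b, d, f, g, h} is a clique of size 5, and the vertices of any clique must share a bag in every tree decomposition; so some bag has ≥ 5 vertices and tw(G) ≥ 4. Combining the bounds, tw(G) = 4.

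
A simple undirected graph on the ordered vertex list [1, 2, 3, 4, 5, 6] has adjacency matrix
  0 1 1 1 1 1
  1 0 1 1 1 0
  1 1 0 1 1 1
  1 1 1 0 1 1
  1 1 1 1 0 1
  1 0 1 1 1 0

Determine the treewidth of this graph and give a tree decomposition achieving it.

Treewidth 4.
One such decomposition:
Bags: B1 = {1, 2, 3, 4, 5}  B2 = {1, 3, 4, 5, 6}
Tree: B1–B2

Each bag holds 5 vertices, so the decomposition has width 4, which upper-bounds the treewidth. For the lower bound, the 5 vertices {1, 2, 3, 4, 5} are pairwise adjacent, and any tree decomposition puts a clique entirely inside one bag — forcing width ≥ 4. Therefore the treewidth is 4.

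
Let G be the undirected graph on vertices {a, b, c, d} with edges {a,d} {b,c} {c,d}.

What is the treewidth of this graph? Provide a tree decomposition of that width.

Every bag has size at most 2, so the width is 2 − 1 = 1 and tw(G) ≤ 1. Any graph with an edge has treewidth ≥ 1, and G has the edge a–d. Hence tw(G) = 1 exactly.

Treewidth 1.
Bags: B1 = {a, d}  B2 = {c, d}  B3 = {b, c}
Tree: B1–B2, B2–B3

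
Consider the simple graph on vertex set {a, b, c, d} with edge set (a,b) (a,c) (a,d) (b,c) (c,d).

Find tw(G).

2

A width-2 tree decomposition is:
Bags: B1 = {a, b, c}  B2 = {a, c, d}
Tree: B1–B2
Every bag has size at most 3, so the width is 3 − 1 = 2 and tw(G) ≤ 2. On the other hand G contains the 3-clique {a, c, d}. A clique must lie in a single bag of any decomposition, so no decomposition can have width below 2. Therefore the treewidth is 2.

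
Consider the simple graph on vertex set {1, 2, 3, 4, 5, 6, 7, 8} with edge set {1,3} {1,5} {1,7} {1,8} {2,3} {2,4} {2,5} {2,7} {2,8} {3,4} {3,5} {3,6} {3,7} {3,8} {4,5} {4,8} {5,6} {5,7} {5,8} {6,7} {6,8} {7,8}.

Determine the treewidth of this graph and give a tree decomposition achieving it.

Every bag has size at most 5, so the width is 5 − 1 = 4 and tw(G) ≤ 4. On the other hand G contains the 5-clique {2, 3, 4, 5, 8}. A clique must lie in a single bag of any decomposition, so no decomposition can have width below 4. The upper and lower bounds meet at 4, so that is the treewidth.

Treewidth 4.
Bags: B1 = {2, 3, 5, 7, 8}  B2 = {3, 5, 6, 7, 8}  B3 = {2, 3, 4, 5, 8}  B4 = {1, 3, 5, 7, 8}
Tree: B1–B2, B1–B3, B2–B4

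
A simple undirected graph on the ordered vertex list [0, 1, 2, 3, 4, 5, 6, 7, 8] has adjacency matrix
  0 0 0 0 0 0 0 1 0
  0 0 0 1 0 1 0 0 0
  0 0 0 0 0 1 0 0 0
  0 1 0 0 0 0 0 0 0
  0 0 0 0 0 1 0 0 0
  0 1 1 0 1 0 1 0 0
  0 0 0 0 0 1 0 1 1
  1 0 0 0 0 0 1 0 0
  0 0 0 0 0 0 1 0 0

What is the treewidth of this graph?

A width-1 tree decomposition is:
Bags: B1 = {5, 6}  B2 = {6, 8}  B3 = {1, 5}  B4 = {6, 7}  B5 = {1, 3}  B6 = {2, 5}  B7 = {0, 7}  B8 = {4, 5}
Tree: B1–B2, B1–B3, B1–B4, B3–B5, B1–B6, B4–B7, B6–B8
Every bag has size at most 2, so the width is 2 − 1 = 1 and tw(G) ≤ 1. G has an edge, so its treewidth is at least 1. The upper and lower bounds meet at 1, so that is the treewidth.

1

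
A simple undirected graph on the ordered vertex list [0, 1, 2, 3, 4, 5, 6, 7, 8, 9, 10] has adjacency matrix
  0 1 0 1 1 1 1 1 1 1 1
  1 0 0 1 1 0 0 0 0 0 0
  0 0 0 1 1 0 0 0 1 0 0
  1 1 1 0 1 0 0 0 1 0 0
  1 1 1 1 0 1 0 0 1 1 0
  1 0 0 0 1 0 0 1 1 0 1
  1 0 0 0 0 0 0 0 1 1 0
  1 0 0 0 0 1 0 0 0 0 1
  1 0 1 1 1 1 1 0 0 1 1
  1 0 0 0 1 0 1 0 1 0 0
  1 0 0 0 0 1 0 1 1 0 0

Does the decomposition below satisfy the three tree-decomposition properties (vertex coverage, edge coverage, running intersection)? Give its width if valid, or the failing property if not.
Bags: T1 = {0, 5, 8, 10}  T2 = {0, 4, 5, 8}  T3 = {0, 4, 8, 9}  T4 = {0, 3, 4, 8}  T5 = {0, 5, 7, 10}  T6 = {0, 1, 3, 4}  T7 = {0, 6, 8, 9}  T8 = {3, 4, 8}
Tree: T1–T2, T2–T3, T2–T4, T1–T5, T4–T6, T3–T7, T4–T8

No — vertex 2 appears in no bag.

A tree decomposition must satisfy three properties: every vertex lies in some bag; for every edge, both endpoints lie together in some bag; and for every vertex, the bags containing it form a connected subtree. Here vertex 2 appears in no bag, so the decomposition is invalid.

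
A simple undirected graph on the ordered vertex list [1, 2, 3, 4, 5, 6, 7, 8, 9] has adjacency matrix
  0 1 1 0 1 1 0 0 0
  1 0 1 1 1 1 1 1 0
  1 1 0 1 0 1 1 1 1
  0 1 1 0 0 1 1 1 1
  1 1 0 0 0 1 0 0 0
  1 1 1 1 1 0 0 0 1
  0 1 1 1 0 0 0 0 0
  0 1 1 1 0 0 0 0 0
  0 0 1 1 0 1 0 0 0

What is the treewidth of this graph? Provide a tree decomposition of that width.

Each bag holds 4 vertices, so the decomposition has width 3, which upper-bounds the treewidth. Conversely, {3, 4, 6, 9} is a clique of size 4, and the vertices of any clique must share a bag in every tree decomposition; so some bag has ≥ 4 vertices and tw(G) ≥ 3. Combining the bounds, tw(G) = 3.

Treewidth 3.
One such decomposition:
Bags: B1 = {2, 3, 4, 7}  B2 = {2, 3, 4, 6}  B3 = {3, 4, 6, 9}  B4 = {2, 3, 4, 8}  B5 = {1, 2, 3, 6}  B6 = {1, 2, 5, 6}
Tree: B1–B2, B2–B3, B1–B4, B2–B5, B5–B6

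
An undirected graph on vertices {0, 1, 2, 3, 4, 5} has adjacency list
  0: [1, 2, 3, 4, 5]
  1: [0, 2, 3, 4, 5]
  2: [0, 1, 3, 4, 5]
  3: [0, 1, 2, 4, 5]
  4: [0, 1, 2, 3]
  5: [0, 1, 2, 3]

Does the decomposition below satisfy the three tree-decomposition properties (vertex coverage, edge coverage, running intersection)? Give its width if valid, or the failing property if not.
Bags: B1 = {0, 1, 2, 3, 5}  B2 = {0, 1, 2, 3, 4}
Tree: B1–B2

Yes; width 4.

Checking the three conditions: (i) the bags cover all of {0, 1, 2, 3, 4, 5}; (ii) for each edge, some bag contains both endpoints; (iii) the bags containing any fixed vertex form a subtree. All hold, so the decomposition is valid with width 5 − 1 = 4.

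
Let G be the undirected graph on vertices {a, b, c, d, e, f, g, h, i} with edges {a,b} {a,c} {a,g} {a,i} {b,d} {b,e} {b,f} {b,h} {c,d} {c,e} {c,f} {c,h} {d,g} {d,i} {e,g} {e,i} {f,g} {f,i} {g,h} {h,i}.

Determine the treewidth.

4

A width-4 tree decomposition is:
Bags: B1 = {b, c, d, g, i}  B2 = {a, b, c, g, i}  B3 = {b, c, e, g, i}  B4 = {b, c, g, h, i}  B5 = {b, c, f, g, i}
Tree: B1–B2, B2–B3, B3–B4, B4–B5
Every bag has size at most 5, so the width is 5 − 1 = 4 and tw(G) ≤ 4. For the lower bound: the 5 vertex sets {b,d}, {a,c}, {e,g}, {i}, {h} are disjoint, each induces a connected subgraph, and every pair is joined by at least one edge of G. Contracting each set to a single vertex therefore yields K_{5} as a minor, and since treewidth is minor-monotone, tw(G) ≥ tw(K_{5}) = 4. Therefore the treewidth is 4.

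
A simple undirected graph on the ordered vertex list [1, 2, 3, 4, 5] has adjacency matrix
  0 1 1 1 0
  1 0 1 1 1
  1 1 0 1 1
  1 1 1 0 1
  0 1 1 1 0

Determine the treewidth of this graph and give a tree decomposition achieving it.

The largest bag has 4 vertices, giving width 3; this decomposition certifies tw(G) ≤ 3. On the other hand G contains the 4-clique {1, 2, 3, 4}. A clique must lie in a single bag of any decomposition, so no decomposition can have width below 3. Therefore the treewidth is 3.

Treewidth 3.
One such decomposition:
Bags: B1 = {2, 3, 4, 5}  B2 = {1, 2, 3, 4}
Tree: B1–B2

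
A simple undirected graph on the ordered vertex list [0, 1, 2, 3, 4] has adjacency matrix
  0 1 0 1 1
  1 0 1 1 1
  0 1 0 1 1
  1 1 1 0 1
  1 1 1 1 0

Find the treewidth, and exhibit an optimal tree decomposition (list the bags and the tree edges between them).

The largest bag has 4 vertices, giving width 3; this decomposition certifies tw(G) ≤ 3. Conversely, {0, 1, 3, 4} is a clique of size 4, and the vertices of any clique must share a bag in every tree decomposition; so some bag has ≥ 4 vertices and tw(G) ≥ 3. Hence tw(G) = 3 exactly.

Treewidth 3.
Bags: B1 = {1, 2, 3, 4}  B2 = {0, 1, 3, 4}
Tree: B1–B2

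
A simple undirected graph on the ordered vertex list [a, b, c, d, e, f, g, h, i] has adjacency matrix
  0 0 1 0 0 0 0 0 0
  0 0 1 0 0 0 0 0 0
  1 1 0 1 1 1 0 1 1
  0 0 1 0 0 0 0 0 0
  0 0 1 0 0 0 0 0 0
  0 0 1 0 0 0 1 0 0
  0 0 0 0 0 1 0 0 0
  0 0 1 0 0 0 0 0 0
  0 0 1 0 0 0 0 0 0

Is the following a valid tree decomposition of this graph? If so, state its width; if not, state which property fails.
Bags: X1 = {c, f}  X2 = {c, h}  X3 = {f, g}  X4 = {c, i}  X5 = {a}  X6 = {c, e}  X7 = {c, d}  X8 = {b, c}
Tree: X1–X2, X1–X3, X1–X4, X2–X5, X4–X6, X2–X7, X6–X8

A tree decomposition must satisfy three properties: every vertex lies in some bag; for every edge, both endpoints lie together in some bag; and for every vertex, the bags containing it form a connected subtree. Here edge (c,a) lies in no bag, so the decomposition is invalid.

No — edge (c,a) lies in no bag.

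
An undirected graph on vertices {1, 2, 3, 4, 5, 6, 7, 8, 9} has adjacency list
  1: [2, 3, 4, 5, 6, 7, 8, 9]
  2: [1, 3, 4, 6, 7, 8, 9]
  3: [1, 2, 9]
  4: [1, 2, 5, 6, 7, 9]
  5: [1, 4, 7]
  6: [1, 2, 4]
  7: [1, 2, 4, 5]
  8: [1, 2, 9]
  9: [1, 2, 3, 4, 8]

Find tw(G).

3

A width-3 tree decomposition is:
Bags: B1 = {1, 2, 4, 6}  B2 = {1, 2, 4, 9}  B3 = {1, 2, 4, 7}  B4 = {1, 2, 3, 9}  B5 = {1, 4, 5, 7}  B6 = {1, 2, 8, 9}
Tree: B1–B2, B2–B3, B2–B4, B3–B5, B2–B6
Every bag has size at most 4, so the width is 4 − 1 = 3 and tw(G) ≤ 3. On the other hand G contains the 4-clique {1, 2, 8, 9}. A clique must lie in a single bag of any decomposition, so no decomposition can have width below 3. Therefore the treewidth is 3.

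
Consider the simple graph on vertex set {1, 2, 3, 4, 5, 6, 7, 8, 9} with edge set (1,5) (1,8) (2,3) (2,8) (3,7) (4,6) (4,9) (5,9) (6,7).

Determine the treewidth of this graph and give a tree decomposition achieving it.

Treewidth 2.
Bags: B1 = {2, 3, 8}  B2 = {1, 3, 8}  B3 = {1, 3, 5}  B4 = {3, 5, 9}  B5 = {3, 4, 9}  B6 = {3, 4, 6}  B7 = {3, 6, 7}
Tree: B1–B2, B2–B3, B3–B4, B4–B5, B5–B6, B6–B7

Every bag has size at most 3, so the width is 3 − 1 = 2 and tw(G) ≤ 2. Since 3–2–8–1–5–9–4–6–7–3 is a cycle in G, G is not acyclic. Forests are exactly the graphs of treewidth ≤ 1, so tw(G) ≥ 2. Combining the bounds, tw(G) = 2.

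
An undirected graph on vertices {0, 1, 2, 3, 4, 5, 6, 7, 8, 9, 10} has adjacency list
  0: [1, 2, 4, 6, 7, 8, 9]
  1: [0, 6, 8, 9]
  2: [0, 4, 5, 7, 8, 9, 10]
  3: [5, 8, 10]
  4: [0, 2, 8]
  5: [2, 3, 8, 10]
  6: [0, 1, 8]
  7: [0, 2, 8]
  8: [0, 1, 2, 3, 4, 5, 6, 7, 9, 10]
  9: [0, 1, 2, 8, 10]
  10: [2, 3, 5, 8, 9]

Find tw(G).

3

A width-3 tree decomposition is:
Bags: B1 = {0, 2, 8, 9}  B2 = {2, 8, 9, 10}  B3 = {0, 2, 4, 8}  B4 = {2, 5, 8, 10}  B5 = {0, 1, 8, 9}  B6 = {3, 5, 8, 10}  B7 = {0, 2, 7, 8}  B8 = {0, 1, 6, 8}
Tree: B1–B2, B1–B3, B2–B4, B1–B5, B4–B6, B1–B7, B5–B8
Every bag has size at most 4, so the width is 4 − 1 = 3 and tw(G) ≤ 3. Conversely, {0, 1, 8, 9} is a clique of size 4, and the vertices of any clique must share a bag in every tree decomposition; so some bag has ≥ 4 vertices and tw(G) ≥ 3. Combining the bounds, tw(G) = 3.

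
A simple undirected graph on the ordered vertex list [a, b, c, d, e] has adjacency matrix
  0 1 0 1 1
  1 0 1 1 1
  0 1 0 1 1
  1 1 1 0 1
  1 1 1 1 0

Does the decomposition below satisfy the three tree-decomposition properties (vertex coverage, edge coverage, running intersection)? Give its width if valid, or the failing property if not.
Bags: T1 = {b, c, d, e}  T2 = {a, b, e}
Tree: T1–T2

A tree decomposition must satisfy three properties: every vertex lies in some bag; for every edge, both endpoints lie together in some bag; and for every vertex, the bags containing it form a connected subtree. Here edge (d,a) lies in no bag, so the decomposition is invalid.

No — edge (d,a) lies in no bag.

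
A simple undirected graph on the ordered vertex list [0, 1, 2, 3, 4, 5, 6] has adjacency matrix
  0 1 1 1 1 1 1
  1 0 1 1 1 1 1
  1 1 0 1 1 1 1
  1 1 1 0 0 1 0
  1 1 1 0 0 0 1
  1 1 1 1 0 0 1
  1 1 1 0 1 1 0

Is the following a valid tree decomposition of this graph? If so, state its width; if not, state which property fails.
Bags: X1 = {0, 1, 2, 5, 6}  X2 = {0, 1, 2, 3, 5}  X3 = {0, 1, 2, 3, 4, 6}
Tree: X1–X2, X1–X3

A tree decomposition must satisfy three properties: every vertex lies in some bag; for every edge, both endpoints lie together in some bag; and for every vertex, the bags containing it form a connected subtree. Here bags containing vertex 3 are not connected in the tree, so the decomposition is invalid.

No — bags containing vertex 3 are not connected in the tree.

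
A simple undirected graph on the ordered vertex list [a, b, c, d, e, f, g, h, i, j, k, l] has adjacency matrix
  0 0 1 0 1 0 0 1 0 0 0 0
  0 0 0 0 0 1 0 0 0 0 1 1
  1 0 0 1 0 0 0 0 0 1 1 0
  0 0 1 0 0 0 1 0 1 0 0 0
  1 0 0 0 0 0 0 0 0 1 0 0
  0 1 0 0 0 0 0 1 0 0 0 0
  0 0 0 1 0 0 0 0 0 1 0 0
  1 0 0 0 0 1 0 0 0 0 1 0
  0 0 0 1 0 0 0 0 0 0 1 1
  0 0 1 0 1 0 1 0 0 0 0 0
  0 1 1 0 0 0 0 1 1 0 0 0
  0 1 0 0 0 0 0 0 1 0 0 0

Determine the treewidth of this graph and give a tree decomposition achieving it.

The largest bag has 4 vertices, giving width 3; this decomposition certifies tw(G) ≤ 3. For the lower bound: the 4 vertex sets {b,f,l}, {h}, {k}, {a,c,d,i} are disjoint, each induces a connected subgraph, and every pair is joined by at least one edge of G. Contracting each set to a single vertex therefore yields K_{4} as a minor, and since treewidth is minor-monotone, tw(G) ≥ tw(K_{4}) = 3. Therefore the treewidth is 3.

Treewidth 3.
One such decomposition:
Bags: B1 = {b, f, h, l}  B2 = {b, h, k, l}  B3 = {h, i, k, l}  B4 = {a, h, i, k}  B5 = {a, c, i, k}  B6 = {a, c, d, i}  B7 = {a, c, d, e}  B8 = {c, d, e, j}  B9 = {d, e, g, j}
Tree: B1–B2, B2–B3, B3–B4, B4–B5, B5–B6, B6–B7, B7–B8, B8–B9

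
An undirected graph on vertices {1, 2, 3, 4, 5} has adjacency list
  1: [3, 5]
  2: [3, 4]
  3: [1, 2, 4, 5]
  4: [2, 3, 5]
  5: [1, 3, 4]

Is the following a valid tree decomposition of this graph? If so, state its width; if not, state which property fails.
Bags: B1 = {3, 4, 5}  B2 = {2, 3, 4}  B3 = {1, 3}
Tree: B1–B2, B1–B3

No — edge (5,1) lies in no bag.

A tree decomposition must satisfy three properties: every vertex lies in some bag; for every edge, both endpoints lie together in some bag; and for every vertex, the bags containing it form a connected subtree. Here edge (5,1) lies in no bag, so the decomposition is invalid.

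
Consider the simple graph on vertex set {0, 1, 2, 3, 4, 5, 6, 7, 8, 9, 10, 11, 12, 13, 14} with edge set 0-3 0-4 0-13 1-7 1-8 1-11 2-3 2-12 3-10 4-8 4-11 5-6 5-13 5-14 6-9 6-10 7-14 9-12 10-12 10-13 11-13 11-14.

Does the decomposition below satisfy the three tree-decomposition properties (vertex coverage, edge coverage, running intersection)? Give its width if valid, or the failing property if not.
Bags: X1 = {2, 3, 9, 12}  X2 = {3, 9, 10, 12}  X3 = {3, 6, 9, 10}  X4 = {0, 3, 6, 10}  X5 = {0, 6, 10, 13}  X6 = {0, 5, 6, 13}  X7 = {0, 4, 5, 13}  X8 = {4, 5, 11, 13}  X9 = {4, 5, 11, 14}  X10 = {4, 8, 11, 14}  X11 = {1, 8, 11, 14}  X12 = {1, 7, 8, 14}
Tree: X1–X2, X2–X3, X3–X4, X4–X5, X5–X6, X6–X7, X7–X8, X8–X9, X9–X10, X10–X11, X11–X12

Yes; width 3.

Checking the three conditions: (i) the bags cover all of {0, 1, 2, 3, 4, 5, 6, 7, 8, 9, 10, 11, 12, 13, 14}; (ii) for each edge, some bag contains both endpoints; (iii) the bags containing any fixed vertex form a subtree. All hold, so the decomposition is valid with width 4 − 1 = 3.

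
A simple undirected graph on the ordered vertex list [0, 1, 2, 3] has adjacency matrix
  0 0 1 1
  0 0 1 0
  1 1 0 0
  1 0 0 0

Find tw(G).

A width-1 tree decomposition is:
Bags: B1 = {0, 2}  B2 = {1, 2}  B3 = {0, 3}
Tree: B1–B2, B1–B3
Every bag has size at most 2, so the width is 2 − 1 = 1 and tw(G) ≤ 1. Any graph with an edge has treewidth ≥ 1, and G has the edge 0–2. Therefore the treewidth is 1.

1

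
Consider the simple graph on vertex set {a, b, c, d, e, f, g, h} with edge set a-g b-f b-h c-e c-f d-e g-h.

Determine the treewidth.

1

A width-1 tree decomposition is:
Bags: B1 = {a, g}  B2 = {g, h}  B3 = {b, h}  B4 = {b, f}  B5 = {c, f}  B6 = {c, e}  B7 = {d, e}
Tree: B1–B2, B2–B3, B3–B4, B4–B5, B5–B6, B6–B7
Every bag has size at most 2, so the width is 2 − 1 = 1 and tw(G) ≤ 1. Any graph with an edge has treewidth ≥ 1, and G has the edge a–g. The upper and lower bounds meet at 1, so that is the treewidth.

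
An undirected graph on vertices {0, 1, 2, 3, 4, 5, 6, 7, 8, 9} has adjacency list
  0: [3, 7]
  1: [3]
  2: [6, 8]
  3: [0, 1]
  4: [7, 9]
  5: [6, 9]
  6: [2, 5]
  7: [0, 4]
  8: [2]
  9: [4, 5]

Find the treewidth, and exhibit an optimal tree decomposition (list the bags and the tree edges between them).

Each bag holds 2 vertices, so the decomposition has width 1, which upper-bounds the treewidth. Since G has at least one edge (e.g. 8–2), it is not an edgeless graph, so tw(G) ≥ 1. The upper and lower bounds meet at 1, so that is the treewidth.

Treewidth 1.
One such decomposition:
Bags: B1 = {2, 8}  B2 = {2, 6}  B3 = {5, 6}  B4 = {5, 9}  B5 = {4, 9}  B6 = {4, 7}  B7 = {0, 7}  B8 = {0, 3}  B9 = {1, 3}
Tree: B1–B2, B2–B3, B3–B4, B4–B5, B5–B6, B6–B7, B7–B8, B8–B9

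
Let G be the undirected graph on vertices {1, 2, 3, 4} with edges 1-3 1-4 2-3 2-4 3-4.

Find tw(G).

A width-2 tree decomposition is:
Bags: B1 = {1, 3, 4}  B2 = {2, 3, 4}
Tree: B1–B2
Each bag holds 3 vertices, so the decomposition has width 2, which upper-bounds the treewidth. On the other hand G contains the 3-clique {1, 3, 4}. A clique must lie in a single bag of any decomposition, so no decomposition can have width below 2. Hence tw(G) = 2 exactly.

2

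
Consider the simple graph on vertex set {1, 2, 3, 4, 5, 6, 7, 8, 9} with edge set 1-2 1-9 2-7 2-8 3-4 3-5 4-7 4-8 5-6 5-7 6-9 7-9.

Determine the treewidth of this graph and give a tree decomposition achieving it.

Treewidth 3.
Bags: B1 = {2, 3, 4, 8}  B2 = {2, 3, 4, 7}  B3 = {2, 3, 5, 7}  B4 = {1, 2, 5, 7}  B5 = {1, 5, 7, 9}  B6 = {1, 5, 6, 9}
Tree: B1–B2, B2–B3, B3–B4, B4–B5, B5–B6

The largest bag has 4 vertices, giving width 3; this decomposition certifies tw(G) ≤ 3. For the lower bound: the 4 vertex sets {3,4,8}, {2}, {7}, {1,5,6,9} are disjoint, each induces a connected subgraph, and every pair is joined by at least one edge of G. Contracting each set to a single vertex therefore yields K_{4} as a minor, and since treewidth is minor-monotone, tw(G) ≥ tw(K_{4}) = 3. Therefore the treewidth is 3.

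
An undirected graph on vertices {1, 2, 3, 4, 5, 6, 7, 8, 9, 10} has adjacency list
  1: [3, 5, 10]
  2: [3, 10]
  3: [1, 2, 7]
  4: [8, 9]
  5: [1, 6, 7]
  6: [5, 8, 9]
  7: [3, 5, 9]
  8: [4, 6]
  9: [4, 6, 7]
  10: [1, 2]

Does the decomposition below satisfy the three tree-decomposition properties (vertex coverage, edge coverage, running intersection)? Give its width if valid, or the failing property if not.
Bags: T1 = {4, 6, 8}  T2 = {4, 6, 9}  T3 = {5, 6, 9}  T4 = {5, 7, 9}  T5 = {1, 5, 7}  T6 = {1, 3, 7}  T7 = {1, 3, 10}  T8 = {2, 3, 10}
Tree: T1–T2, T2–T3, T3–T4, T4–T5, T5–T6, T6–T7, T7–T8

Checking the three conditions: (i) the bags cover all of {1, 2, 3, 4, 5, 6, 7, 8, 9, 10}; (ii) for each edge, some bag contains both endpoints; (iii) the bags containing any fixed vertex form a subtree. All hold, so the decomposition is valid with width 3 − 1 = 2.

Yes; width 2.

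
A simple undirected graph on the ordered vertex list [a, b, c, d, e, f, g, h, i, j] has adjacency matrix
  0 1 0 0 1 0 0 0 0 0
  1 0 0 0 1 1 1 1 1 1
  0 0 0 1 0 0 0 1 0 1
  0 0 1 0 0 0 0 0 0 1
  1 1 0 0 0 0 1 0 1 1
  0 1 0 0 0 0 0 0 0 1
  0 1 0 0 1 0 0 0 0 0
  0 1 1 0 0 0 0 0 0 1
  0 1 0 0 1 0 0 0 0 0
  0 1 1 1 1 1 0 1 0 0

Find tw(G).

2

A width-2 tree decomposition is:
Bags: B1 = {b, e, j}  B2 = {b, h, j}  B3 = {b, f, j}  B4 = {b, e, i}  B5 = {c, h, j}  B6 = {b, e, g}  B7 = {c, d, j}  B8 = {a, b, e}
Tree: B1–B2, B2–B3, B1–B4, B2–B5, B4–B6, B5–B7, B4–B8
Each bag holds 3 vertices, so the decomposition has width 2, which upper-bounds the treewidth. Conversely, {c, d, j} is a clique of size 3, and the vertices of any clique must share a bag in every tree decomposition; so some bag has ≥ 3 vertices and tw(G) ≥ 2. Hence tw(G) = 2 exactly.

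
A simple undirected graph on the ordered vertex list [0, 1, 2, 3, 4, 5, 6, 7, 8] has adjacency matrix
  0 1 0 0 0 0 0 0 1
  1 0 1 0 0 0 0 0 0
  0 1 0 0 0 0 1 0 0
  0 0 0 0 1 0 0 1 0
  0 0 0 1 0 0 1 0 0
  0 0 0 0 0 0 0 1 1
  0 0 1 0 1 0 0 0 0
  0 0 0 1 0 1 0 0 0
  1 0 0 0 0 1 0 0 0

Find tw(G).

A width-2 tree decomposition is:
Bags: B1 = {3, 4, 6}  B2 = {3, 6, 7}  B3 = {5, 6, 7}  B4 = {5, 6, 8}  B5 = {0, 6, 8}  B6 = {0, 1, 6}  B7 = {1, 2, 6}
Tree: B1–B2, B2–B3, B3–B4, B4–B5, B5–B6, B6–B7
Each bag holds 3 vertices, so the decomposition has width 2, which upper-bounds the treewidth. The edges 6–4–3–7–5–8–0–1–2–6 form a cycle, so G is not a tree and its treewidth is at least 2. The upper and lower bounds meet at 2, so that is the treewidth.

2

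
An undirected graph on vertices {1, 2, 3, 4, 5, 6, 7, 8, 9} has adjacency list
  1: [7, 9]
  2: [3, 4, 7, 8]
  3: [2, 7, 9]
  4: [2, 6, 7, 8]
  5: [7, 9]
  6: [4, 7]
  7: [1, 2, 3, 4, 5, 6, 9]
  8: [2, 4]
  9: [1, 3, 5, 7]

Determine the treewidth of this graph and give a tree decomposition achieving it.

Treewidth 2.
One such decomposition:
Bags: B1 = {2, 3, 7}  B2 = {3, 7, 9}  B3 = {5, 7, 9}  B4 = {2, 4, 7}  B5 = {1, 7, 9}  B6 = {2, 4, 8}  B7 = {4, 6, 7}
Tree: B1–B2, B2–B3, B1–B4, B3–B5, B4–B6, B4–B7

The largest bag has 3 vertices, giving width 2; this decomposition certifies tw(G) ≤ 2. For the lower bound, the 3 vertices {2, 4, 8} are pairwise adjacent, and any tree decomposition puts a clique entirely inside one bag — forcing width ≥ 2. Therefore the treewidth is 2.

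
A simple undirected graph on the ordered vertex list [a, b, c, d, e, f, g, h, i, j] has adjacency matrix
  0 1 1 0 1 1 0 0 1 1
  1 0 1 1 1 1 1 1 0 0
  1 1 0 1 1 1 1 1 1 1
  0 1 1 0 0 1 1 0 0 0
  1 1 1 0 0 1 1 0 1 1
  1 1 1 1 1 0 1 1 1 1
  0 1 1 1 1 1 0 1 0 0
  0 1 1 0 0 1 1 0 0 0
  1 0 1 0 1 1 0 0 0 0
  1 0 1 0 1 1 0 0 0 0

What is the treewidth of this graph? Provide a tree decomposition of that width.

Every bag has size at most 5, so the width is 5 − 1 = 4 and tw(G) ≤ 4. For the lower bound, the 5 vertices {a, c, e, f, j} are pairwise adjacent, and any tree decomposition puts a clique entirely inside one bag — forcing width ≥ 4. The upper and lower bounds meet at 4, so that is the treewidth.

Treewidth 4.
One such decomposition:
Bags: B1 = {b, c, e, f, g}  B2 = {a, b, c, e, f}  B3 = {a, c, e, f, j}  B4 = {b, c, f, g, h}  B5 = {a, c, e, f, i}  B6 = {b, c, d, f, g}
Tree: B1–B2, B2–B3, B1–B4, B2–B5, B4–B6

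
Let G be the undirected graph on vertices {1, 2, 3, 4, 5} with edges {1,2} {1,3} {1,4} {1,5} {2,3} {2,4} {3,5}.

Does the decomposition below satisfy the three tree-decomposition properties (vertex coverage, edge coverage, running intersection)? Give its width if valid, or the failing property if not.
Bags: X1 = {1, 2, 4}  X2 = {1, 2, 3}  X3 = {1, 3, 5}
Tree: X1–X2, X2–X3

Checking the three conditions: (i) the bags cover all of {1, 2, 3, 4, 5}; (ii) for each edge, some bag contains both endpoints; (iii) the bags containing any fixed vertex form a subtree. All hold, so the decomposition is valid with width 3 − 1 = 2.

Yes; width 2.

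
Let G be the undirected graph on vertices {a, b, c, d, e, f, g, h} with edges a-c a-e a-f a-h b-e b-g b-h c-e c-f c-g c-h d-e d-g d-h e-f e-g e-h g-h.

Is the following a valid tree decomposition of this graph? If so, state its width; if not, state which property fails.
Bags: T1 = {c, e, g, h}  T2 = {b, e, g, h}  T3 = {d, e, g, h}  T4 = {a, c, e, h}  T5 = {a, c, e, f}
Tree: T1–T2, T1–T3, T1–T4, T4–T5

Yes; width 3.

Every vertex of G appears in some bag (union = {a, b, c, d, e, f, g, h}); every edge is covered by a bag; and for each vertex v the set of bags containing v is connected in the bag tree. The decomposition is therefore valid. The largest bag has 4 vertices, so the width is 3.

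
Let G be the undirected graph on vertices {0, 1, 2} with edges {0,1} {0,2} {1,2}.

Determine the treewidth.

A width-2 tree decomposition is:
Bags: B1 = {0, 1, 2}
Tree: (single bag)
A single bag containing all 3 vertices is trivially a valid decomposition of width 2. For the lower bound, the 3 vertices {0, 1, 2} are pairwise adjacent, and any tree decomposition puts a clique entirely inside one bag — forcing width ≥ 2. Combining the bounds, tw(G) = 2.

2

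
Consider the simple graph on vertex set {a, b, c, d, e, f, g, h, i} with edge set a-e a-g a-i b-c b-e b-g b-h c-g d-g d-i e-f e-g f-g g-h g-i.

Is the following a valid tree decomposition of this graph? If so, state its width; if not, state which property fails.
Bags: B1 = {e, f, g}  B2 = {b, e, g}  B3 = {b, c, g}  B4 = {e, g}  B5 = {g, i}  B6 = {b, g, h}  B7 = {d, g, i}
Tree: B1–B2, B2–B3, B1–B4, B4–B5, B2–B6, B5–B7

A tree decomposition must satisfy three properties: every vertex lies in some bag; for every edge, both endpoints lie together in some bag; and for every vertex, the bags containing it form a connected subtree. Here vertex a appears in no bag, so the decomposition is invalid.

No — vertex a appears in no bag.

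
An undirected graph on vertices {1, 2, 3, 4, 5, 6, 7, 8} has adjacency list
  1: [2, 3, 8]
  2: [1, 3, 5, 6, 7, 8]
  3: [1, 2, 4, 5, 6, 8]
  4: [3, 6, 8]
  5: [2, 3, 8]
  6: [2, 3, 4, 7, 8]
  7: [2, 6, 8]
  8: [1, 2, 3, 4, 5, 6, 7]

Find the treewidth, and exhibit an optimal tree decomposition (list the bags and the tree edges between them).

Every bag has size at most 4, so the width is 4 − 1 = 3 and tw(G) ≤ 3. On the other hand G contains the 4-clique {1, 2, 3, 8}. A clique must lie in a single bag of any decomposition, so no decomposition can have width below 3. Hence tw(G) = 3 exactly.

Treewidth 3.
One optimal decomposition is:
Bags: B1 = {3, 4, 6, 8}  B2 = {2, 3, 6, 8}  B3 = {1, 2, 3, 8}  B4 = {2, 6, 7, 8}  B5 = {2, 3, 5, 8}
Tree: B1–B2, B2–B3, B2–B4, B3–B5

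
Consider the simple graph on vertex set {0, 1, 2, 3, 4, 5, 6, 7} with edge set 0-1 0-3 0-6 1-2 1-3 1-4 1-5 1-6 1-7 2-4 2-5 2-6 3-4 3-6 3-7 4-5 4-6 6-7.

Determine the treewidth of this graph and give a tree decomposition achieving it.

The largest bag has 4 vertices, giving width 3; this decomposition certifies tw(G) ≤ 3. On the other hand G contains the 4-clique {1, 2, 4, 5}. A clique must lie in a single bag of any decomposition, so no decomposition can have width below 3. Hence tw(G) = 3 exactly.

Treewidth 3.
Bags: B1 = {1, 3, 4, 6}  B2 = {0, 1, 3, 6}  B3 = {1, 3, 6, 7}  B4 = {1, 2, 4, 6}  B5 = {1, 2, 4, 5}
Tree: B1–B2, B2–B3, B1–B4, B4–B5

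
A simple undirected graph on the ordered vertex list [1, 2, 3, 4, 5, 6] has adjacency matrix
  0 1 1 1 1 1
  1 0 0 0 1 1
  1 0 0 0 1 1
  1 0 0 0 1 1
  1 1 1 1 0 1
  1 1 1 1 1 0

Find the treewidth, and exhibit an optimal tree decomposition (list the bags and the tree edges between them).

Treewidth 3.
One optimal decomposition is:
Bags: B1 = {1, 2, 5, 6}  B2 = {1, 3, 5, 6}  B3 = {1, 4, 5, 6}
Tree: B1–B2, B1–B3

Each bag holds 4 vertices, so the decomposition has width 3, which upper-bounds the treewidth. Conversely, {1, 2, 5, 6} is a clique of size 4, and the vertices of any clique must share a bag in every tree decomposition; so some bag has ≥ 4 vertices and tw(G) ≥ 3. Therefore the treewidth is 3.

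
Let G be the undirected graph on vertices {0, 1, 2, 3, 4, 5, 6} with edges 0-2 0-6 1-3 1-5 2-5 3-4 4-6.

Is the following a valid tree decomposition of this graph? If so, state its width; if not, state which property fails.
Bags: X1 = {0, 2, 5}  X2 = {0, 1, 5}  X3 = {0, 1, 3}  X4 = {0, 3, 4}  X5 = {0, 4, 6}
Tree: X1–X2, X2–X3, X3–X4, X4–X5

Vertex coverage: the bags together contain {0, 1, 2, 3, 4, 5, 6}, the full vertex set. Edge coverage: each edge of G has both endpoints in at least one bag. Running intersection: for every vertex, the bags containing it form a connected subtree. All three properties hold, so this is a valid tree decomposition of width max|bag| − 1 = 2, and hence tw(G) ≤ 2.

Yes; width 2.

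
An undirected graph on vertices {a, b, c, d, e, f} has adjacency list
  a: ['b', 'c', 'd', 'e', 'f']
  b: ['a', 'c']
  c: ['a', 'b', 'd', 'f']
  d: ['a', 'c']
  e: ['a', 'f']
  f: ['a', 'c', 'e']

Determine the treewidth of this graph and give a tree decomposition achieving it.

Treewidth 2.
One optimal decomposition is:
Bags: B1 = {a, e, f}  B2 = {a, c, f}  B3 = {a, b, c}  B4 = {a, c, d}
Tree: B1–B2, B2–B3, B3–B4

Each bag holds 3 vertices, so the decomposition has width 2, which upper-bounds the treewidth. Conversely, {a, e, f} is a clique of size 3, and the vertices of any clique must share a bag in every tree decomposition; so some bag has ≥ 3 vertices and tw(G) ≥ 2. Hence tw(G) = 2 exactly.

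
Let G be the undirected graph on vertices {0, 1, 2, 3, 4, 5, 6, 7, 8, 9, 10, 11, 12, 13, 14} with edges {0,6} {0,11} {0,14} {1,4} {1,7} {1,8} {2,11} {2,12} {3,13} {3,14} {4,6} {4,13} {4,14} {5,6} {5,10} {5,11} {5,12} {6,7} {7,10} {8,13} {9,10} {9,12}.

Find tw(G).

A width-3 tree decomposition is:
Bags: B1 = {2, 9, 10, 12}  B2 = {2, 5, 10, 12}  B3 = {2, 5, 10, 11}  B4 = {5, 7, 10, 11}  B5 = {5, 6, 7, 11}  B6 = {0, 6, 7, 11}  B7 = {0, 1, 6, 7}  B8 = {0, 1, 4, 6}  B9 = {0, 1, 4, 14}  B10 = {1, 4, 8, 14}  B11 = {4, 8, 13, 14}  B12 = {3, 8, 13, 14}
Tree: B1–B2, B2–B3, B3–B4, B4–B5, B5–B6, B6–B7, B7–B8, B8–B9, B9–B10, B10–B11, B11–B12
The largest bag has 4 vertices, giving width 3; this decomposition certifies tw(G) ≤ 3. For the lower bound: the 4 vertex sets {2,9,12}, {10}, {5}, {0,6,7,11} are disjoint, each induces a connected subgraph, and every pair is joined by at least one edge of G. Contracting each set to a single vertex therefore yields K_{4} as a minor, and since treewidth is minor-monotone, tw(G) ≥ tw(K_{4}) = 3. Therefore the treewidth is 3.

3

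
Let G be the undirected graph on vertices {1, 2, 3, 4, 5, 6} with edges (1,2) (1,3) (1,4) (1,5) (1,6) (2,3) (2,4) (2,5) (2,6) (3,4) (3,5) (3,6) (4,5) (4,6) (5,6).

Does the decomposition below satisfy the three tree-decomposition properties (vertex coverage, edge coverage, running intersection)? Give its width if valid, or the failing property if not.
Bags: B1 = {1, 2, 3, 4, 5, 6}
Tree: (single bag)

Yes; width 5.

Vertex coverage: the bags together contain {1, 2, 3, 4, 5, 6}, the full vertex set. Edge coverage: each edge of G has both endpoints in at least one bag. Running intersection: for every vertex, the bags containing it form a connected subtree. All three properties hold, so this is a valid tree decomposition of width max|bag| − 1 = 5, and hence tw(G) ≤ 5.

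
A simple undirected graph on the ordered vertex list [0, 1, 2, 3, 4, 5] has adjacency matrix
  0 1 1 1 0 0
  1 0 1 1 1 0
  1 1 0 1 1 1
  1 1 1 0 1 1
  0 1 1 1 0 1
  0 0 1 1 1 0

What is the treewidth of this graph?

3

A width-3 tree decomposition is:
Bags: B1 = {1, 2, 3, 4}  B2 = {0, 1, 2, 3}  B3 = {2, 3, 4, 5}
Tree: B1–B2, B1–B3
Every bag has size at most 4, so the width is 4 − 1 = 3 and tw(G) ≤ 3. For the lower bound, the 4 vertices {0, 1, 2, 3} are pairwise adjacent, and any tree decomposition puts a clique entirely inside one bag — forcing width ≥ 3. Hence tw(G) = 3 exactly.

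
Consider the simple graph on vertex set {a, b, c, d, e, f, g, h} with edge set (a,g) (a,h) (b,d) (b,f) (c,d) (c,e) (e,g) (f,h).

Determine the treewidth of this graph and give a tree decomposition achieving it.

Treewidth 2.
Bags: B1 = {c, d, e}  B2 = {b, d, e}  B3 = {b, e, f}  B4 = {e, f, h}  B5 = {a, e, h}  B6 = {a, e, g}
Tree: B1–B2, B2–B3, B3–B4, B4–B5, B5–B6

The largest bag has 3 vertices, giving width 2; this decomposition certifies tw(G) ≤ 2. For the lower bound, G contains the cycle e–c–d–b–f–h–a–g–e, so G is not a forest; only forests have treewidth ≤ 1, hence tw(G) ≥ 2. Combining the bounds, tw(G) = 2.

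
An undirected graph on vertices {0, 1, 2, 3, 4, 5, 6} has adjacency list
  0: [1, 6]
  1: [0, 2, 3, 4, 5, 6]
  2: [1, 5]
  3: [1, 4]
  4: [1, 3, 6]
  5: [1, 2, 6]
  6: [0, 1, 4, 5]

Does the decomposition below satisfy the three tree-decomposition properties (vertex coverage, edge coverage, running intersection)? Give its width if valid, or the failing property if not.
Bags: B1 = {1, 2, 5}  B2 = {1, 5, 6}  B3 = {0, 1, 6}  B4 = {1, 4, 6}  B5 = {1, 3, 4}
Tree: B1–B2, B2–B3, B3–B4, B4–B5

Yes; width 2.

Checking the three conditions: (i) the bags cover all of {0, 1, 2, 3, 4, 5, 6}; (ii) for each edge, some bag contains both endpoints; (iii) the bags containing any fixed vertex form a subtree. All hold, so the decomposition is valid with width 3 − 1 = 2.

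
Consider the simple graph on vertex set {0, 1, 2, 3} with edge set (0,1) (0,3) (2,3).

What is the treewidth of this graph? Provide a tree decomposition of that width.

Each bag holds 2 vertices, so the decomposition has width 1, which upper-bounds the treewidth. Any graph with an edge has treewidth ≥ 1, and G has the edge 1–0. The upper and lower bounds meet at 1, so that is the treewidth.

Treewidth 1.
One optimal decomposition is:
Bags: B1 = {0, 1}  B2 = {0, 3}  B3 = {2, 3}
Tree: B1–B2, B2–B3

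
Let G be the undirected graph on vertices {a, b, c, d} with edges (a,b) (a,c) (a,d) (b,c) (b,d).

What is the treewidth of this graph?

2

A width-2 tree decomposition is:
Bags: B1 = {a, b, d}  B2 = {a, b, c}
Tree: B1–B2
Each bag holds 3 vertices, so the decomposition has width 2, which upper-bounds the treewidth. Conversely, {a, b, d} is a clique of size 3, and the vertices of any clique must share a bag in every tree decomposition; so some bag has ≥ 3 vertices and tw(G) ≥ 2. Therefore the treewidth is 2.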